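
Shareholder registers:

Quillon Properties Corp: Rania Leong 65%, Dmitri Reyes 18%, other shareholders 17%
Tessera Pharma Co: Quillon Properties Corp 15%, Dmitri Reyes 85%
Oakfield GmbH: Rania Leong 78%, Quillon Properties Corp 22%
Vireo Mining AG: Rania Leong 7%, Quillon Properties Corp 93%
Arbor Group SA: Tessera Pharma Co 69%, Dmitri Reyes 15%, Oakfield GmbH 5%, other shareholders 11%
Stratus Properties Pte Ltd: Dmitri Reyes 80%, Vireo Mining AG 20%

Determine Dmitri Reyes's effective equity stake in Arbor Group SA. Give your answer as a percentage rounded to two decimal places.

Dmitri reaches Arbor along 4 paths.
Via Quillon → Tessera: 18% × 15% × 69% = 1.863%.
Via Tessera: 85% × 69% = 58.65%.
Direct stake: 15% = 15%.
Via Quillon → Oakfield: 18% × 22% × 5% = 0.198%.
Total: 1.863% + 58.65% + 15% + 0.198% = 75.711%.
Rounded: 75.71%.

75.71%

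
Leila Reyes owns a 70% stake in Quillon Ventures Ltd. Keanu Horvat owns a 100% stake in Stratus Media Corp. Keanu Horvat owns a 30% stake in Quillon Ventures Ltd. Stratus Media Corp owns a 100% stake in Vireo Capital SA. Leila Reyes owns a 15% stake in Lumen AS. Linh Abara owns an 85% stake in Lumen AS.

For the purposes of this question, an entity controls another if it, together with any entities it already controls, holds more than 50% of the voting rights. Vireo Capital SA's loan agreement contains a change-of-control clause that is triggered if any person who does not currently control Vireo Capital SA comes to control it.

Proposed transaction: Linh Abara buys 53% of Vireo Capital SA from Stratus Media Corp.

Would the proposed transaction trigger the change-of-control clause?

Yes

The purchase adds only to Linh's holdings (Stratus's stake shrinks), so Linh is the only person who could newly come to control Vireo.
Linh holds 85% of Lumen, so Linh controls Lumen.
Neither Linh nor any entity Linh controls holds any voting interest in Vireo.
So before the transaction, Linh does not control Vireo.
After the purchase, Linh holds 53% of Vireo directly, and Stratus's stake falls to 47%.
Linh holds 53% of Vireo, so Linh controls Vireo.
Linh did not control Vireo before and does after, so the clause is triggered.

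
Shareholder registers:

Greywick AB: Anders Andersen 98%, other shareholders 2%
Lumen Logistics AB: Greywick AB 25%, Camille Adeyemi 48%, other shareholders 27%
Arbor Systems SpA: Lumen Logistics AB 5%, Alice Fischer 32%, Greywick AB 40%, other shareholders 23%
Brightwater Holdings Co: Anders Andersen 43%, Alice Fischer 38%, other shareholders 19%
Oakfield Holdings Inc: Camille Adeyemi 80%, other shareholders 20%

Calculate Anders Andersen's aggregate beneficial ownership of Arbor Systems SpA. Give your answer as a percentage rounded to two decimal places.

40.43%

Anders reaches Arbor along 2 paths.
Via Greywick → Lumen: 98% × 25% × 5% = 1.225%.
Via Greywick: 98% × 40% = 39.2%.
Total: 1.225% + 39.2% = 40.425%.
Rounded: 40.43%.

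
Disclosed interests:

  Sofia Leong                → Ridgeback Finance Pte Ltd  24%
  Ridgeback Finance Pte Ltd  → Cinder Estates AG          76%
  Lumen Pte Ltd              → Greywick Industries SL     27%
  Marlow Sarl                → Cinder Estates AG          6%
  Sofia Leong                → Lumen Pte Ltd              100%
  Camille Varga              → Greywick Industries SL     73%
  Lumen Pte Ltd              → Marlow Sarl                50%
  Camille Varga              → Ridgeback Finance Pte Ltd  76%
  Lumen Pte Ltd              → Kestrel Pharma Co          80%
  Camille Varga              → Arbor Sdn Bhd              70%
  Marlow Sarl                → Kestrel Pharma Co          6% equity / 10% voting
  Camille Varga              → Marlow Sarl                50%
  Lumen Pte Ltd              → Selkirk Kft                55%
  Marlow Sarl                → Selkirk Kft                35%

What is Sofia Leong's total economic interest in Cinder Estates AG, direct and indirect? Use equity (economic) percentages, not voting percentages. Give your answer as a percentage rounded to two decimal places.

21.24%

Sofia reaches Cinder along 2 paths.
Via Ridgeback: 24% × 76% = 18.24%.
Via Lumen → Marlow: 100% × 50% × 6% = 3%.
Total: 18.24% + 3% = 21.24%.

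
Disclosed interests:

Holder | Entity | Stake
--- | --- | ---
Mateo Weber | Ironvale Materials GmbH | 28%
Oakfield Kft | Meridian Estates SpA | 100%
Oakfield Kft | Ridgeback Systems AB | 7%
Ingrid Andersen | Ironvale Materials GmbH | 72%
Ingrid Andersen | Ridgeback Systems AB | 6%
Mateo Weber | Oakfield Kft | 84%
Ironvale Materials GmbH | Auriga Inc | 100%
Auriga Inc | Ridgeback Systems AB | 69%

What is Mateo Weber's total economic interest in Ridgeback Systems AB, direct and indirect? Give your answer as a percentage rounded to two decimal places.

25.20%

Mateo reaches Ridgeback along 2 paths.
Via Ironvale → Auriga: 28% × 100% × 69% = 19.32%.
Via Oakfield: 84% × 7% = 5.88%.
Total: 19.32% + 5.88% = 25.2%.
Rounded: 25.20%.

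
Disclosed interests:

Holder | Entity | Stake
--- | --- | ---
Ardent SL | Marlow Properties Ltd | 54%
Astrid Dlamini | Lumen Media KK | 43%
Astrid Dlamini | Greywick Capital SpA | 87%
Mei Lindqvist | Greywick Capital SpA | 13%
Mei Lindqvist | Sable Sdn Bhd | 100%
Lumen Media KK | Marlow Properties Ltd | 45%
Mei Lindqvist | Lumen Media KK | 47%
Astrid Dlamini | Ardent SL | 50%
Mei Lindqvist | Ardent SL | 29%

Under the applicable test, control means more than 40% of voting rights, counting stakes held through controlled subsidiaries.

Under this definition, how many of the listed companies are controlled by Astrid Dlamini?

Astrid holds 43% of Lumen, so Astrid controls Lumen.
Astrid holds 50% of Ardent, so Astrid controls Ardent.
Ardent and Lumen together hold 54% + 45% = 99% of Marlow, so Astrid controls Marlow.
Astrid holds 87% of Greywick, so Astrid controls Greywick.
No other company's threshold is met.
Astrid controls 4 companies.

4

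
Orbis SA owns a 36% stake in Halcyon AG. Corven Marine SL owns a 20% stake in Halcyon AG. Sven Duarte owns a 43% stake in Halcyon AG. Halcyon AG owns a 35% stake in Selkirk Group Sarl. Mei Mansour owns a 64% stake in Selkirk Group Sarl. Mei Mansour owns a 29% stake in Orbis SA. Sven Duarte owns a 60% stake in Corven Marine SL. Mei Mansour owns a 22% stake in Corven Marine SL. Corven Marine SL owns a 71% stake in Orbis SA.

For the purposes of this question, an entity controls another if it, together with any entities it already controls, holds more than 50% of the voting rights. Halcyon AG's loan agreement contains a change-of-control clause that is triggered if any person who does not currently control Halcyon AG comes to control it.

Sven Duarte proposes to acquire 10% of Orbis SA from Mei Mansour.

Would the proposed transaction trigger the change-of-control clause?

The purchase adds only to Sven's holdings (Mei's stake shrinks), so Sven is the only person who could newly come to control Halcyon.
Sven holds 60% of Corven, so Sven controls Corven.
Corven holds 71% of Orbis, so Sven controls Orbis.
Sven and Orbis and Corven together hold 43% + 36% + 20% = 99% of Halcyon, so Sven controls Halcyon.
So Sven already controls Halcyon before the transaction.
After the purchase, Sven holds 10% of Orbis directly, and Mei's stake falls to 19%.
Sven controlled Halcyon already, so this is not a new person acquiring control; every other person's position is unchanged or reduced.
No new person acquires control, so the clause is not triggered.

No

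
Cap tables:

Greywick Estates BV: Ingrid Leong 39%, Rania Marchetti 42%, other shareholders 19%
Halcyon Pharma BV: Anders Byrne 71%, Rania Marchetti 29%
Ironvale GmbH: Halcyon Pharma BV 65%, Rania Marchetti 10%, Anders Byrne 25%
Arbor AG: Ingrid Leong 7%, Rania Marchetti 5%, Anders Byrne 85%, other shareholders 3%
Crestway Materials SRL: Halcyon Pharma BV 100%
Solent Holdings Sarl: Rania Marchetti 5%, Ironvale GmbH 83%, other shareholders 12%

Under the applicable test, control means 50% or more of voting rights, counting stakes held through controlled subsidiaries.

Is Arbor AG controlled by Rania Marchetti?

Rania's largest direct stake is 42% in Greywick, which does not meet the threshold, so Rania controls no company.
In Arbor, Rania's side holds only 5%, not ≥ 50%.
So Rania does not control Arbor.

No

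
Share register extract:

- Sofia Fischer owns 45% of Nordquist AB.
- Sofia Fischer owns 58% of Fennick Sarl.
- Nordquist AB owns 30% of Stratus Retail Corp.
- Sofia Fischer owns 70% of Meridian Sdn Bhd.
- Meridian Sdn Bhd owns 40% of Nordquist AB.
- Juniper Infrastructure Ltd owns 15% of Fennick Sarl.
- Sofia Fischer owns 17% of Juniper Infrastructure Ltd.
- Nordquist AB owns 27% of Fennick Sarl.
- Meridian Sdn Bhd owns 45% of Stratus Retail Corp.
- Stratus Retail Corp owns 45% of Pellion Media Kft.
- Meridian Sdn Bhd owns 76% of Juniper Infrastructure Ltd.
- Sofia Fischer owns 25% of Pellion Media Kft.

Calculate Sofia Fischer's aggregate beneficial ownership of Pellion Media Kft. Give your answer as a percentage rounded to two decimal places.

49.03%

Sofia reaches Pellion along 4 paths.
Direct stake: 25% = 25%.
Via Nordquist → Stratus: 45% × 30% × 45% = 6.075%.
Via Meridian → Nordquist → Stratus: 70% × 40% × 30% × 45% = 3.78%.
Via Meridian → Stratus: 70% × 45% × 45% = 14.175%.
Total: 25% + 6.075% + 3.78% + 14.175% = 49.03%.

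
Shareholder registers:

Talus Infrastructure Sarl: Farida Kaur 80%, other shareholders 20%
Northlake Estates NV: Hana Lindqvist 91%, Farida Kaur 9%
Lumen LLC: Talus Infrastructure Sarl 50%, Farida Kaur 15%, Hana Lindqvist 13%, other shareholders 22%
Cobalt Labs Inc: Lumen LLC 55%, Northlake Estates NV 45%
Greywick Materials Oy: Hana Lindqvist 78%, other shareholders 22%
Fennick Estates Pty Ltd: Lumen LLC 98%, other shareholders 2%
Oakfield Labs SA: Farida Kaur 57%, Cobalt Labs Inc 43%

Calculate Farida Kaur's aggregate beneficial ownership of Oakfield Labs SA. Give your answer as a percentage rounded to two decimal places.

Farida reaches Oakfield along 4 paths.
Direct stake: 57% = 57%.
Via Talus → Lumen → Cobalt: 80% × 50% × 55% × 43% = 9.46%.
Via Lumen → Cobalt: 15% × 55% × 43% = 3.5475%.
Via Northlake → Cobalt: 9% × 45% × 43% = 1.7415%.
Total: 57% + 9.46% + 3.5475% + 1.7415% = 71.749%.
Rounded: 71.75%.

71.75%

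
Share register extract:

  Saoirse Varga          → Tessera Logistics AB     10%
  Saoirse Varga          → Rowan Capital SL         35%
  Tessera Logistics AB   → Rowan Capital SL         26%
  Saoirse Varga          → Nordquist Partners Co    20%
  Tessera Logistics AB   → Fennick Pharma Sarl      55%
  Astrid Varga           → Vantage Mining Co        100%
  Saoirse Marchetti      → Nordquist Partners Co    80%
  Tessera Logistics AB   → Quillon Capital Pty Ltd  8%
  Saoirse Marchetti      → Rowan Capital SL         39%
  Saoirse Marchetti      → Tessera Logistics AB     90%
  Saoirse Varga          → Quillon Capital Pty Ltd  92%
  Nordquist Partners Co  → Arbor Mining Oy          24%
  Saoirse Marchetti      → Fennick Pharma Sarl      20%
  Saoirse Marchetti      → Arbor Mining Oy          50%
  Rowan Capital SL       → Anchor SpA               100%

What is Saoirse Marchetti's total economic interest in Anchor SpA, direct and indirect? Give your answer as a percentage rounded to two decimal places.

Saoirse Marchetti reaches Anchor along 2 paths.
Via Rowan: 39% × 100% = 39%.
Via Tessera → Rowan: 90% × 26% × 100% = 23.4%.
Total: 39% + 23.4% = 62.4%.
Rounded: 62.40%.

62.40%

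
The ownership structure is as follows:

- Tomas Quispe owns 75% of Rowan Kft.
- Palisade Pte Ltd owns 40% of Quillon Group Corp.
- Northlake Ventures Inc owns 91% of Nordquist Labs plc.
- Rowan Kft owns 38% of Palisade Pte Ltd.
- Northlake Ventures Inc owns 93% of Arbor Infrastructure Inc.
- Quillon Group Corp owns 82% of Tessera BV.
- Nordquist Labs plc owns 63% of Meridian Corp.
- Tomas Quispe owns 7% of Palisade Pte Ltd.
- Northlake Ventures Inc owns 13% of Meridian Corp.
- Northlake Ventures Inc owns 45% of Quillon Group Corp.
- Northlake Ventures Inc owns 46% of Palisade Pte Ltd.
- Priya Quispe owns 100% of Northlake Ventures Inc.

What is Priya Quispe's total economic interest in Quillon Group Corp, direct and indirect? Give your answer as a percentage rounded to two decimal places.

Priya reaches Quillon along 2 paths.
Via Northlake: 100% × 45% = 45%.
Via Northlake → Palisade: 100% × 46% × 40% = 18.4%.
Total: 45% + 18.4% = 63.4%.
Rounded: 63.40%.

63.40%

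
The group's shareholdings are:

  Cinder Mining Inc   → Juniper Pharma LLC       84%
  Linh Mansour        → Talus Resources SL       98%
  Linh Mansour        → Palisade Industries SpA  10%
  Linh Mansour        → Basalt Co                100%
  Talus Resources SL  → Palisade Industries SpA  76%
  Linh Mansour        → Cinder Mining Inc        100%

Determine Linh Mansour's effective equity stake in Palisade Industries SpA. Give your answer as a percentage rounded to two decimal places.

84.48%

Linh reaches Palisade along 2 paths.
Via Talus: 98% × 76% = 74.48%.
Direct stake: 10% = 10%.
Total: 74.48% + 10% = 84.48%.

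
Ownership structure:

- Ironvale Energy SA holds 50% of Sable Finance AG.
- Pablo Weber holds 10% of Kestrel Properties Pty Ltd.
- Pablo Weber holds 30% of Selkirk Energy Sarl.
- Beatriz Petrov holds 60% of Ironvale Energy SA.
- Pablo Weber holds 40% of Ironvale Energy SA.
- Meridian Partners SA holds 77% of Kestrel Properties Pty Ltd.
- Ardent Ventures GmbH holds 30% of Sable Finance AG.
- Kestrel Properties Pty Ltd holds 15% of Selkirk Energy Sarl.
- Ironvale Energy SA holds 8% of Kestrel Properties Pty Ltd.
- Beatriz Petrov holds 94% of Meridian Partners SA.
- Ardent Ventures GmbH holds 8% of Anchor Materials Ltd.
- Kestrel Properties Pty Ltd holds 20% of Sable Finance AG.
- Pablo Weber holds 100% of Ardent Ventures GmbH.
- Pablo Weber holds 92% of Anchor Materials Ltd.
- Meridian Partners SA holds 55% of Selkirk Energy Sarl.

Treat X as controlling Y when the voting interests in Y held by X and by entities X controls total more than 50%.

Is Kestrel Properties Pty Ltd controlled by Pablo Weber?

No

Pablo holds 100% of Ardent, so Pablo controls Ardent.
Pablo and Ardent together hold 92% + 8% = 100% of Anchor, so Pablo controls Anchor.
In Kestrel, Pablo's side holds only 10%, not > 50%.
So Pablo does not control Kestrel.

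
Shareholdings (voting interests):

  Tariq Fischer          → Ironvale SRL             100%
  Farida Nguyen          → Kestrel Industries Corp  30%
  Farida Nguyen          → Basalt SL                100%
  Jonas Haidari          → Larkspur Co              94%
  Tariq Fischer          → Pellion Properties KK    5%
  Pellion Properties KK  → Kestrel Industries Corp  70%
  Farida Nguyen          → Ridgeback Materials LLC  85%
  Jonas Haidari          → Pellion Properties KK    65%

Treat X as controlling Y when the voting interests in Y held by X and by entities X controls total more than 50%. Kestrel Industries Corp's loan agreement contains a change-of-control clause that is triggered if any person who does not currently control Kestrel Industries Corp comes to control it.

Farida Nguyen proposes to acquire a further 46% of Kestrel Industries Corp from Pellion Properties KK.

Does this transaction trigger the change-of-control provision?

The purchase adds only to Farida's holdings (Pellion's stake shrinks), so Farida is the only person who could newly come to control Kestrel.
Farida holds 100% of Basalt, so Farida controls Basalt.
Farida holds 85% of Ridgeback, so Farida controls Ridgeback.
In Kestrel, Farida's side holds only 30%, not > 50%.
So before the transaction, Farida does not control Kestrel.
After the purchase, Farida's direct stake in Kestrel rises to 30% + 46% = 76%, and Pellion's stake falls to 24%.
Farida holds 76% of Kestrel, so Farida controls Kestrel.
Farida did not control Kestrel before and does after, so the clause is triggered.

Yes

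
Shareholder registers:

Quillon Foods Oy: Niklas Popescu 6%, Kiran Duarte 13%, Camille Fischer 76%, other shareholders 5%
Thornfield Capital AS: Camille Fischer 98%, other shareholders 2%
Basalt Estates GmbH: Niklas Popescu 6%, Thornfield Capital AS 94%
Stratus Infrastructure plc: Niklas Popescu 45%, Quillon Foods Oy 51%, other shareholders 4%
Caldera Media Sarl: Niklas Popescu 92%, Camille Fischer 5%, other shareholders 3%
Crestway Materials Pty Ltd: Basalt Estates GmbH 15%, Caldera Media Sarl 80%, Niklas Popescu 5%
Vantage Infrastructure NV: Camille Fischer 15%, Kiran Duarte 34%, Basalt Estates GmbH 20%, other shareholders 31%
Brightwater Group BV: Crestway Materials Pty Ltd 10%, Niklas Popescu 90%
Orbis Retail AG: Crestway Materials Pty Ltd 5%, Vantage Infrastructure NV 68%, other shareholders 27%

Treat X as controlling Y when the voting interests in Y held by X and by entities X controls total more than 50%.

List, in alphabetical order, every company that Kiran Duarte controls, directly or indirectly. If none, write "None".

None

Kiran's largest direct stake is 34% in Vantage, which does not meet the threshold.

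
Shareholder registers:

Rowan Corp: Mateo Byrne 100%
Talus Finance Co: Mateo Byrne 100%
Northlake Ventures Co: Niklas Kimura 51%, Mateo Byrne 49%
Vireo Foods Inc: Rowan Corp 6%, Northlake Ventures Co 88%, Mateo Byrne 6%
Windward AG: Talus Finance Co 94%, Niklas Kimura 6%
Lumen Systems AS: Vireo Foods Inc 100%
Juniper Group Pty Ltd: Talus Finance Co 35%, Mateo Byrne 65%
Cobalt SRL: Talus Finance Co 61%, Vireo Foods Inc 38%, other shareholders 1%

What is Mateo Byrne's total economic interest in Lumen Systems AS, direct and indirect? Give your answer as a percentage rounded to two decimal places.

55.12%

Mateo reaches Lumen along 3 paths.
Via Rowan → Vireo: 100% × 6% × 100% = 6%.
Via Northlake → Vireo: 49% × 88% × 100% = 43.12%.
Via Vireo: 6% × 100% = 6%.
Total: 6% + 43.12% + 6% = 55.12%.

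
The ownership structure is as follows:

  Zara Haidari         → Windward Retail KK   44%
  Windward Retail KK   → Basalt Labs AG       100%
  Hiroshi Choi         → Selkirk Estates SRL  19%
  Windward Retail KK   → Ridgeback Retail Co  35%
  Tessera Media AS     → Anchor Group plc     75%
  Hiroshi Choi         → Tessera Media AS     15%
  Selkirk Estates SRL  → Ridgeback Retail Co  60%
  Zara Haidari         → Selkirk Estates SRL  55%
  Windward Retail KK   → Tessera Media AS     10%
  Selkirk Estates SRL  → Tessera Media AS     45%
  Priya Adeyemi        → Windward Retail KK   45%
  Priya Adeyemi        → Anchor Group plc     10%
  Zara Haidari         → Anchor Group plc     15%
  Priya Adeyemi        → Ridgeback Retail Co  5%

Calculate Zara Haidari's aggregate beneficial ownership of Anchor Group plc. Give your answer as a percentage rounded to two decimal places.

36.86%

Zara reaches Anchor along 3 paths.
Direct stake: 15% = 15%.
Via Selkirk → Tessera: 55% × 45% × 75% = 18.5625%.
Via Windward → Tessera: 44% × 10% × 75% = 3.3%.
Total: 15% + 18.5625% + 3.3% = 36.8625%.
Rounded: 36.86%.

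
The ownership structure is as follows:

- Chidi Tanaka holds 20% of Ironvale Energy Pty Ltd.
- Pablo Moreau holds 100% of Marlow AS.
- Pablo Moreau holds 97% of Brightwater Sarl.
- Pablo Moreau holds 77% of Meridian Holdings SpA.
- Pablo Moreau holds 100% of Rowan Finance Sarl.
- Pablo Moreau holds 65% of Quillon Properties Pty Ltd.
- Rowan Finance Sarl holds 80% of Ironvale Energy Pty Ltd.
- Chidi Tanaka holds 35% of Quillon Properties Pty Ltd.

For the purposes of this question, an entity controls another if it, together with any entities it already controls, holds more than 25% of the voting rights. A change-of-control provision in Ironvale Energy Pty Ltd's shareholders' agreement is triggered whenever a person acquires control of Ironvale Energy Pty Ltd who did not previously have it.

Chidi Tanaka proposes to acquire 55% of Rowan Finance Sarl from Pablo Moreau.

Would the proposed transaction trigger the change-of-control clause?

The purchase adds only to Chidi's holdings (Pablo's stake shrinks), so Chidi is the only person who could newly come to control Ironvale.
Chidi holds 35% of Quillon, so Chidi controls Quillon.
In Ironvale, Chidi's side holds only 20%, not > 25%.
So before the transaction, Chidi does not control Ironvale.
After the purchase, Chidi holds 55% of Rowan directly, and Pablo's stake falls to 45%.
Chidi holds 55% of Rowan, so Chidi controls Rowan.
Rowan and Chidi together hold 80% + 20% = 100% of Ironvale, so Chidi controls Ironvale.
Chidi did not control Ironvale before and does after, so the clause is triggered.

Yes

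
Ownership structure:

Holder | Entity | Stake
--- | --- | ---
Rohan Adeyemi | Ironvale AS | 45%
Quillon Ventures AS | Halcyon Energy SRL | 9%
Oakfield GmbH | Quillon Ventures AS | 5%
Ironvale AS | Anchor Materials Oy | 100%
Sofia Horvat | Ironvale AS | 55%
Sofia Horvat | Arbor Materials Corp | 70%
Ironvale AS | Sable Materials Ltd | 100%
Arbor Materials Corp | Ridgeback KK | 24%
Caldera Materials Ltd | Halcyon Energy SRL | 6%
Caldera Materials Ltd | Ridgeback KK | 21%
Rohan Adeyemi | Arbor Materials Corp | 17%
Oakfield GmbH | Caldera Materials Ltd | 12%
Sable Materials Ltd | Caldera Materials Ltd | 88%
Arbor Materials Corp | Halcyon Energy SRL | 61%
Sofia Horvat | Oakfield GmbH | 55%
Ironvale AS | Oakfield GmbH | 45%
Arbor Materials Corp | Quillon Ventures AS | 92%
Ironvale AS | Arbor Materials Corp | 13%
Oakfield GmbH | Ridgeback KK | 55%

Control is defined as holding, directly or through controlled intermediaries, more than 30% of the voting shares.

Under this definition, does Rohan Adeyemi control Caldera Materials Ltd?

Yes

Rohan holds 45% of Ironvale, so Rohan controls Ironvale.
Ironvale holds 100% of Sable, so Rohan controls Sable.
Ironvale holds 45% of Oakfield, so Rohan controls Oakfield.
Sable and Oakfield together hold 88% + 12% = 100% of Caldera, so Rohan controls Caldera.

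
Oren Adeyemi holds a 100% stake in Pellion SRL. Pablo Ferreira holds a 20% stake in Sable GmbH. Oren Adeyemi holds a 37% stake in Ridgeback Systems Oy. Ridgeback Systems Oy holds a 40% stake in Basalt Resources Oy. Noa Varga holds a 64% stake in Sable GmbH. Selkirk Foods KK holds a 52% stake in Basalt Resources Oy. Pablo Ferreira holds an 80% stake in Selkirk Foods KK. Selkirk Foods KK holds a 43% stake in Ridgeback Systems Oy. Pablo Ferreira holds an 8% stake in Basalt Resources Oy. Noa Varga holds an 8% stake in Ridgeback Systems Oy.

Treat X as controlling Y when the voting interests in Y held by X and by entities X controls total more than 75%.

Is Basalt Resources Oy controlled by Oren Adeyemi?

Oren holds 100% of Pellion, so Oren controls Pellion.
Neither Oren nor any entity Oren controls holds any voting interest in Basalt.
So Oren does not control Basalt.

No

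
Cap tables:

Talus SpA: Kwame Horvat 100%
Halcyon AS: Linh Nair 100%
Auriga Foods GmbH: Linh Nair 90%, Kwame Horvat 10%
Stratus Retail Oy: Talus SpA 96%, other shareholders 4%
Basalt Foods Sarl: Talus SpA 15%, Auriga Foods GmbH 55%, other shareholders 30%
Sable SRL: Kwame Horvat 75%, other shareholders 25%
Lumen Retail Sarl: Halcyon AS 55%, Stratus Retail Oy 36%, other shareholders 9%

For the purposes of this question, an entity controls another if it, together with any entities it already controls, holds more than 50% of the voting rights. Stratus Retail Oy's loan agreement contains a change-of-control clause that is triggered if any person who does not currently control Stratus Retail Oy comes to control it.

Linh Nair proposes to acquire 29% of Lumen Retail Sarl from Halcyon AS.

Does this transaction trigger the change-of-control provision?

No

The purchase adds only to Linh's holdings (Halcyon's stake shrinks), so Linh is the only person who could newly come to control Stratus.
Linh holds 100% of Halcyon, so Linh controls Halcyon.
Linh holds 90% of Auriga, so Linh controls Auriga.
Auriga holds 55% of Basalt, so Linh controls Basalt.
Halcyon holds 55% of Lumen, so Linh controls Lumen.
Neither Linh nor any entity Linh controls holds any voting interest in Stratus.
So before the transaction, Linh does not control Stratus.
After the purchase, Linh holds 29% of Lumen directly, and Halcyon's stake falls to 26%.
Halcyon and Linh together hold 26% + 29% = 55% of Lumen, so Linh controls Lumen.
After the transaction, neither Linh nor any entity Linh controls holds a voting interest in Stratus, so Linh still does not control it.
No new person acquires control, so the clause is not triggered.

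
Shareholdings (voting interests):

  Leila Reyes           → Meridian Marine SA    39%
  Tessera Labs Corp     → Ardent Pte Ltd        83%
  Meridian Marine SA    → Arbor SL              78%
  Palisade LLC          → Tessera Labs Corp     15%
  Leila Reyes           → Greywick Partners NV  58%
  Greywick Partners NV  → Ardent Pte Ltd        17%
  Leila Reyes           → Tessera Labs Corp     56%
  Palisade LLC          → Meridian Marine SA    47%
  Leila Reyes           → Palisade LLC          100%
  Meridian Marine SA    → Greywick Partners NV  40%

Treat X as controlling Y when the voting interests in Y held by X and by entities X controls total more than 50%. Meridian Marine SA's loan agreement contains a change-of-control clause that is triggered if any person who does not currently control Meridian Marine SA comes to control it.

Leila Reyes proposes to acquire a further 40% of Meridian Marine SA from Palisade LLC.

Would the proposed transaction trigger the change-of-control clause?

No

The purchase adds only to Leila's holdings (Palisade's stake shrinks), so Leila is the only person who could newly come to control Meridian.
Leila holds 100% of Palisade, so Leila controls Palisade.
Palisade and Leila together hold 47% + 39% = 86% of Meridian, so Leila controls Meridian.
So Leila already controls Meridian before the transaction.
After the purchase, Leila's direct stake in Meridian rises to 39% + 40% = 79%, and Palisade's stake falls to 7%.
Leila controlled Meridian already, so this is not a new person acquiring control; every other person's position is unchanged or reduced.
No new person acquires control, so the clause is not triggered.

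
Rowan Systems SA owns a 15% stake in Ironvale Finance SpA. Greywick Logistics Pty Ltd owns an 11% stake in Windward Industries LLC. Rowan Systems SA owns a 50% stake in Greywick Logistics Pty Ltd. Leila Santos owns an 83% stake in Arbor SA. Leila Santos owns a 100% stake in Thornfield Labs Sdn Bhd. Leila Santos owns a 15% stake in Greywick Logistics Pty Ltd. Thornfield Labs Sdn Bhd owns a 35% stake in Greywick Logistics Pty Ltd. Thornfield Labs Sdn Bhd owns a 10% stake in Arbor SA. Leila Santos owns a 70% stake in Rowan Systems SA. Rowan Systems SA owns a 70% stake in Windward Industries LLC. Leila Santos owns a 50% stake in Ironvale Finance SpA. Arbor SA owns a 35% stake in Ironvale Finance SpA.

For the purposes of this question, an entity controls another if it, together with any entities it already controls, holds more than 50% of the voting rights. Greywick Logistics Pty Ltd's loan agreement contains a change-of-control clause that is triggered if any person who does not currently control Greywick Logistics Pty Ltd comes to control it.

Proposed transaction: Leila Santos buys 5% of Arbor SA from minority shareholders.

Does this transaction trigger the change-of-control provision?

No

The purchase changes only Leila's holdings, so Leila is the only person who could newly come to control Greywick.
Leila holds 100% of Thornfield, so Leila controls Thornfield.
Leila holds 70% of Rowan, so Leila controls Rowan.
Rowan and Thornfield and Leila together hold 50% + 35% + 15% = 100% of Greywick, so Leila controls Greywick.
So Leila already controls Greywick before the transaction.
After the purchase, Leila's direct stake in Arbor rises to 83% + 5% = 88%.
Leila controlled Greywick already, so this is not a new person acquiring control; every other person's position is unchanged or reduced.
No new person acquires control, so the clause is not triggered.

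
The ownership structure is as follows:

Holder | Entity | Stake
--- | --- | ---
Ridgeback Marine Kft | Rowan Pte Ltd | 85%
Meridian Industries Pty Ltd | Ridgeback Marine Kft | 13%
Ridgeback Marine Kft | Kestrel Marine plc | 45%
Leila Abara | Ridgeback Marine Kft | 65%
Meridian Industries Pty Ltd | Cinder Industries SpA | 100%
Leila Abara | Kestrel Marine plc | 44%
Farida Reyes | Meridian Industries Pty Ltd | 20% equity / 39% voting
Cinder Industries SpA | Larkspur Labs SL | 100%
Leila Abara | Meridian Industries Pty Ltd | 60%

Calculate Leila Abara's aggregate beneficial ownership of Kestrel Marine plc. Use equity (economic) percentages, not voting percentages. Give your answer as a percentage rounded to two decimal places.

Leila reaches Kestrel along 3 paths.
Direct stake: 44% = 44%.
Via Ridgeback: 65% × 45% = 29.25%.
Via Meridian → Ridgeback: 60% × 13% × 45% = 3.51%.
Total: 44% + 29.25% + 3.51% = 76.76%.

76.76%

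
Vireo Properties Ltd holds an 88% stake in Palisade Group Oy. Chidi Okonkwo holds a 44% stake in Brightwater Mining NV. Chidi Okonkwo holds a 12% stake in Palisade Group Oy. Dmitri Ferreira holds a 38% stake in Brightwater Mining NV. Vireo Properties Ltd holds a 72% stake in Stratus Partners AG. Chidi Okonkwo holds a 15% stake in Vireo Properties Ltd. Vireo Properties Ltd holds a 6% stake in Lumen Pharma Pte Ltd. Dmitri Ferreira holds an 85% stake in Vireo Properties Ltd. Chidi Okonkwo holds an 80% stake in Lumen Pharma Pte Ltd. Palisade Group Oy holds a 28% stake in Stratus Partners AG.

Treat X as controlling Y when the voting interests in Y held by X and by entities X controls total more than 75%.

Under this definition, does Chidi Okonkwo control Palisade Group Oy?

Chidi holds 80% of Lumen, so Chidi controls Lumen.
In Palisade, Chidi's side holds only 12%, not > 75%.
So Chidi does not control Palisade.

No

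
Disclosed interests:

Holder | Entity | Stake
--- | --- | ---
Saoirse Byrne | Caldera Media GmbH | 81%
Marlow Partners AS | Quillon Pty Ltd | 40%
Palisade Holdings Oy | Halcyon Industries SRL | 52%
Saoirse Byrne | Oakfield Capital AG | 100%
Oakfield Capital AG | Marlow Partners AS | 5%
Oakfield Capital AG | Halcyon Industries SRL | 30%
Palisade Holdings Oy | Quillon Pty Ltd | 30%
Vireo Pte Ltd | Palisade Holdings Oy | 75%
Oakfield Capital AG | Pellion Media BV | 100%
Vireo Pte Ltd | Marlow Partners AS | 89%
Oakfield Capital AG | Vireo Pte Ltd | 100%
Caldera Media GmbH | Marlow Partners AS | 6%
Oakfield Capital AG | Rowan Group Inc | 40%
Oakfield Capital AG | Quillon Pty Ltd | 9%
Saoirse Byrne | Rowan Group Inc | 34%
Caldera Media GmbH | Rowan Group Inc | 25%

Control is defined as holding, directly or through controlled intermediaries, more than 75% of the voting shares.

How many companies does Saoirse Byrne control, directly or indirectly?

Saoirse holds 100% of Oakfield, so Saoirse controls Oakfield.
Saoirse holds 81% of Caldera, so Saoirse controls Caldera.
Oakfield holds 100% of Vireo, so Saoirse controls Vireo.
Saoirse and Caldera and Oakfield together hold 34% + 25% + 40% = 99% of Rowan, so Saoirse controls Rowan.
Vireo and Caldera and Oakfield together hold 89% + 6% + 5% = 100% of Marlow, so Saoirse controls Marlow.
Oakfield holds 100% of Pellion, so Saoirse controls Pellion.
No other company's threshold is met.
Saoirse controls 6 companies.

6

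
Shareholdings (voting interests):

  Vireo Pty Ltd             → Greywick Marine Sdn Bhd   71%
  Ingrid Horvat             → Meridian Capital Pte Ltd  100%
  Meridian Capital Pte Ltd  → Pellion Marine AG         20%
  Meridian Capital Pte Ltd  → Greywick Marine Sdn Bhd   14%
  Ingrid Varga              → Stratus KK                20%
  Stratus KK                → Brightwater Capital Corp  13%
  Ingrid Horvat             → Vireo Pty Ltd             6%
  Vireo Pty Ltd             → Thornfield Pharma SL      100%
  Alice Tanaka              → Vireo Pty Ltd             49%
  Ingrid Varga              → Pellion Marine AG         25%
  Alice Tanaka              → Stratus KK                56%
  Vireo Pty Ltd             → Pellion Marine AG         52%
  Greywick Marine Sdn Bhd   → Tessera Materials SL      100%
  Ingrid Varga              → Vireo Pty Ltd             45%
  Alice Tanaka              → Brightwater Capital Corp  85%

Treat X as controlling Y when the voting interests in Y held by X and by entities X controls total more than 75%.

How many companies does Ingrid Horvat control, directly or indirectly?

Ingrid Horvat holds 100% of Meridian, so Ingrid Horvat controls Meridian.
No other company's threshold is met.
Ingrid Horvat controls 1 company.

1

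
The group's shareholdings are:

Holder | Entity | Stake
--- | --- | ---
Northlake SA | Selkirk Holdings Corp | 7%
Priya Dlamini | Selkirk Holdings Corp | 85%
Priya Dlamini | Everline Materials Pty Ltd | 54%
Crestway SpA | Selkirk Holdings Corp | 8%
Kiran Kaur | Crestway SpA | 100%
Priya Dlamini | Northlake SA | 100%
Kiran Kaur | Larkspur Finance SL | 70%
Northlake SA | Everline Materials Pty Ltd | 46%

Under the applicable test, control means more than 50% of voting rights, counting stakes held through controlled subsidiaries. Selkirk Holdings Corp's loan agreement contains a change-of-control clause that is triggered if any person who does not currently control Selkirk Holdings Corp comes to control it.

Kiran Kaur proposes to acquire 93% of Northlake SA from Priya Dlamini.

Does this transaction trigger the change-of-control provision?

No

The purchase adds only to Kiran's holdings (Priya's stake shrinks), so Kiran is the only person who could newly come to control Selkirk.
Kiran holds 100% of Crestway, so Kiran controls Crestway.
Kiran holds 70% of Larkspur, so Kiran controls Larkspur.
In Selkirk, Kiran's side holds only 8%, not > 50%.
So before the transaction, Kiran does not control Selkirk.
After the purchase, Kiran holds 93% of Northlake directly, and Priya's stake falls to 7%.
Kiran holds 93% of Northlake, so Kiran controls Northlake.
After the transaction, Kiran's side holds 7% + 8% = 15% of Selkirk, not > 50%, so Kiran still does not control Selkirk.
No new person acquires control, so the clause is not triggered.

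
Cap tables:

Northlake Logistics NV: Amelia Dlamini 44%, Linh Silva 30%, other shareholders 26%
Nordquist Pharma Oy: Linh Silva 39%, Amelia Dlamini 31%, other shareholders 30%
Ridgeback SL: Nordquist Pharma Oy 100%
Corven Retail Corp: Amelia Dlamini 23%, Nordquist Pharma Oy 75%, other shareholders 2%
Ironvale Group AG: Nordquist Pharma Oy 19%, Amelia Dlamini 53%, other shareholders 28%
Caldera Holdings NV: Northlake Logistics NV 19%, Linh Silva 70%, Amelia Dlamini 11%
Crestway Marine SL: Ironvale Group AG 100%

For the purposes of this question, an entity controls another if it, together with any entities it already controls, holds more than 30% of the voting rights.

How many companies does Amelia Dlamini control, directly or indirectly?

Amelia holds 44% of Northlake, so Amelia controls Northlake.
Amelia holds 31% of Nordquist, so Amelia controls Nordquist.
Nordquist holds 100% of Ridgeback, so Amelia controls Ridgeback.
Amelia and Nordquist together hold 23% + 75% = 98% of Corven, so Amelia controls Corven.
Nordquist and Amelia together hold 19% + 53% = 72% of Ironvale, so Amelia controls Ironvale.
Ironvale holds 100% of Crestway, so Amelia controls Crestway.
No other company's threshold is met.
Amelia controls 6 companies.

6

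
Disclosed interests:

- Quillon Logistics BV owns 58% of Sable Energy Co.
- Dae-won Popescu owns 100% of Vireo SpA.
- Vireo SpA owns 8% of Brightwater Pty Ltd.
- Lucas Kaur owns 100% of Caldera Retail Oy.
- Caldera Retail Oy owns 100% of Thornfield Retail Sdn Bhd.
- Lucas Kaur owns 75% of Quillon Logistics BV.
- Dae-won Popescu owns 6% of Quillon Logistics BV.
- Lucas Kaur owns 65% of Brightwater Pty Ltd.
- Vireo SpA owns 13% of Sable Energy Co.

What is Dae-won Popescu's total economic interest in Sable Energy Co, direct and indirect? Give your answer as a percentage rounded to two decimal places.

16.48%

Dae-won reaches Sable along 2 paths.
Via Vireo: 100% × 13% = 13%.
Via Quillon: 6% × 58% = 3.48%.
Total: 13% + 3.48% = 16.48%.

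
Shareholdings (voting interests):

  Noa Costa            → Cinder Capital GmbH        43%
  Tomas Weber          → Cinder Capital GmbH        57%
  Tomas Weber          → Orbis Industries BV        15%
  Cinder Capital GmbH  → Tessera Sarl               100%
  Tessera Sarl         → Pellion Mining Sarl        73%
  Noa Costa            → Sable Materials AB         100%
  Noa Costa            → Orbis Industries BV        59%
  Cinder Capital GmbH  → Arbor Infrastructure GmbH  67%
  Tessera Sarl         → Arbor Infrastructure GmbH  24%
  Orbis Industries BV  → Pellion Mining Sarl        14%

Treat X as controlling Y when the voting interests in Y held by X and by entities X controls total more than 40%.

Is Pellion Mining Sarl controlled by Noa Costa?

Yes

Noa holds 43% of Cinder, so Noa controls Cinder.
Cinder holds 100% of Tessera, so Noa controls Tessera.
Noa holds 59% of Orbis, so Noa controls Orbis.
Orbis and Tessera together hold 14% + 73% = 87% of Pellion, so Noa controls Pellion.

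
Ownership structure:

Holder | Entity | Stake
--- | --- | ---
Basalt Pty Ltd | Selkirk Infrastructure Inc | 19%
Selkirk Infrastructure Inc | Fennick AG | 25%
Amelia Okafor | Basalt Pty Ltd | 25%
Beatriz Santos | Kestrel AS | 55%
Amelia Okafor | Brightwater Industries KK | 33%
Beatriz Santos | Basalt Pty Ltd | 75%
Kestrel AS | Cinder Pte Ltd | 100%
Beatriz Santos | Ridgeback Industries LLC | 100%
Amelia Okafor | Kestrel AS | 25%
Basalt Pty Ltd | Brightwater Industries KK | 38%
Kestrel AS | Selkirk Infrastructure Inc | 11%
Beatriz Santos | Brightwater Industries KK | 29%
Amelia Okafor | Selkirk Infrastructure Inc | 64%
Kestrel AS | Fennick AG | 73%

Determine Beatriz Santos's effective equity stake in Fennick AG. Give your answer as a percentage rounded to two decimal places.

Beatriz reaches Fennick along 3 paths.
Via Kestrel: 55% × 73% = 40.15%.
Via Kestrel → Selkirk: 55% × 11% × 25% = 1.5125%.
Via Basalt → Selkirk: 75% × 19% × 25% = 3.5625%.
Total: 40.15% + 1.5125% + 3.5625% = 45.225%.
Rounded: 45.23%.

45.23%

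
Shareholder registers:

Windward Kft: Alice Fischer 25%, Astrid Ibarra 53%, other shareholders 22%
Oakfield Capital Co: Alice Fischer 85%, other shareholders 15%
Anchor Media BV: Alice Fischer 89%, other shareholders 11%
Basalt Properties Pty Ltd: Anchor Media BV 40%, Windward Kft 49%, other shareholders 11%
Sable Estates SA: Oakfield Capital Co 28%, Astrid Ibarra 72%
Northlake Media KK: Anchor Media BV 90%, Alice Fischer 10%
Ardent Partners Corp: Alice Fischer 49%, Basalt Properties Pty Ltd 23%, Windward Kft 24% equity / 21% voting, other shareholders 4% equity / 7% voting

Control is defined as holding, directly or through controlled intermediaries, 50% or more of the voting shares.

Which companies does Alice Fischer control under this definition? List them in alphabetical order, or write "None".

Alice holds 85% of Oakfield, so Alice controls Oakfield.
Alice holds 89% of Anchor, so Alice controls Anchor.
Anchor and Alice together hold 90% + 10% = 100% of Northlake, so Alice controls Northlake.
No other company's threshold is met.

Anchor Media BV, Northlake Media KK, Oakfield Capital Co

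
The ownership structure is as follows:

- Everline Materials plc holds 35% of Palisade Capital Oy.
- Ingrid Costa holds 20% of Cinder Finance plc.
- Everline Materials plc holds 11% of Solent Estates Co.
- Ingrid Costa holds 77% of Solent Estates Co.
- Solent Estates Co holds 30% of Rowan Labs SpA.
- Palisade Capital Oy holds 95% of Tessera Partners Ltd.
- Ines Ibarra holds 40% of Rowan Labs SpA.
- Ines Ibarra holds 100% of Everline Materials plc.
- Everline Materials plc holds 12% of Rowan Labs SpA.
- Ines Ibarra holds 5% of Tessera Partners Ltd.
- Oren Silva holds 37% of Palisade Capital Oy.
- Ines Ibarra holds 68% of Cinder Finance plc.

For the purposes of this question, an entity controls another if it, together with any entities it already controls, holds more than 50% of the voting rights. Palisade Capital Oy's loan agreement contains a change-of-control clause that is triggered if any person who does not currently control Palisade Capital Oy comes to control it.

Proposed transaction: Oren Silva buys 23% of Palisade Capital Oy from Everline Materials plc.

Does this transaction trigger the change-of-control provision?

The purchase adds only to Oren's holdings (Everline's stake shrinks), so Oren is the only person who could newly come to control Palisade.
Oren's largest direct stake is 37% in Palisade, which does not meet the threshold, so Oren controls no company.
In Palisade, Oren's side holds only 37%, not > 50%.
So before the transaction, Oren does not control Palisade.
After the purchase, Oren's direct stake in Palisade rises to 37% + 23% = 60%, and Everline's stake falls to 12%.
Oren holds 60% of Palisade, so Oren controls Palisade.
Oren did not control Palisade before and does after, so the clause is triggered.

Yes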